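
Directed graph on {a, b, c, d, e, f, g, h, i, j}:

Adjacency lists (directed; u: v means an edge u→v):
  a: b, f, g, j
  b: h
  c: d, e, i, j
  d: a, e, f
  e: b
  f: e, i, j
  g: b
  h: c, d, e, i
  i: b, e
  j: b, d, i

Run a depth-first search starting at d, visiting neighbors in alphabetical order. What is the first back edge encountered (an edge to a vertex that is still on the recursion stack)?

c→d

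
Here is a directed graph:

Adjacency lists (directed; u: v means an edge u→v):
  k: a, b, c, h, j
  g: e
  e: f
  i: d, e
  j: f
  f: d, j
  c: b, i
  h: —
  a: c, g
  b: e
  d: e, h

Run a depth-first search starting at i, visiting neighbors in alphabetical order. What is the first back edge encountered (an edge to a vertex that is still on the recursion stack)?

DFS from i (visiting neighbors in alphabetical order); mark gray on enter, black on exit:
i gray
  d gray
    e gray
      f gray
        f→d: d is gray → back edge
First back edge: f → d.

f→d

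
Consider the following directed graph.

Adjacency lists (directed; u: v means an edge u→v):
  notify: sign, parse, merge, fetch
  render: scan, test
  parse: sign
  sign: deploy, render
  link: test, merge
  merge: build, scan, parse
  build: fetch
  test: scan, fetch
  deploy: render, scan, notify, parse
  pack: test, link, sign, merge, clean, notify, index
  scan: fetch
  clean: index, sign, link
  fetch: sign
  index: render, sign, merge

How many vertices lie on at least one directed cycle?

A vertex is on a directed cycle iff it belongs to a strongly connected component of size ≥ 2 (or has a self-loop).
The vertices on cycles are {scan, sign, test, build, fetch, merge, parse, deploy, notify, render} — 10 in total.

10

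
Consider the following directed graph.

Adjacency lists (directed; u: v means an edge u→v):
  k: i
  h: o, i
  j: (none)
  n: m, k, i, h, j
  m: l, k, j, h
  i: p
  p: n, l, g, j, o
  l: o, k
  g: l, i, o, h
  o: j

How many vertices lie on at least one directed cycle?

8

A vertex is on a directed cycle iff it belongs to a strongly connected component of size ≥ 2 (or has a self-loop).
The vertices on cycles are {g, h, i, k, l, m, n, p} — 8 in total.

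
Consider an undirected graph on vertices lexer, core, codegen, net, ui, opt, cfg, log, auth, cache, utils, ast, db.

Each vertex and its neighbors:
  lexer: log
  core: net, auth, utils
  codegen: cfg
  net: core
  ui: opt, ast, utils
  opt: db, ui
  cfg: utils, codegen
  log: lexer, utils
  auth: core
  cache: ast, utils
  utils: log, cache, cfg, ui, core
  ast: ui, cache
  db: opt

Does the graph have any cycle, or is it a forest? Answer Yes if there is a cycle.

DFS, tracking each vertex's parent; an edge to a visited non-parent vertex closes a cycle.
Start from log:
visit log (parent –)
  visit lexer (parent log)
    lexer–log: parent, skip
  visit utils (parent log)
    utils–log: parent, skip
    visit cache (parent utils)
      visit ast (parent cache)
        visit ui (parent ast)
          visit opt (parent ui)
            visit db (parent opt)
              db–opt: parent, skip
            opt–ui: parent, skip
          ui–ast: parent, skip
          ui–utils: utils visited and ≠ parent → cycle
Cycle: utils – cache – ast – ui – utils.

Yes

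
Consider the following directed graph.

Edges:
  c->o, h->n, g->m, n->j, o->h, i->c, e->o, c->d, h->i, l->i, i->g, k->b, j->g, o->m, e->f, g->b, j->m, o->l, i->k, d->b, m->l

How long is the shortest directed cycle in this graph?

For each vertex v, BFS finds the shortest path from v back to v.
The shortest such closed walk is o → h → i → c → o, length 4.

4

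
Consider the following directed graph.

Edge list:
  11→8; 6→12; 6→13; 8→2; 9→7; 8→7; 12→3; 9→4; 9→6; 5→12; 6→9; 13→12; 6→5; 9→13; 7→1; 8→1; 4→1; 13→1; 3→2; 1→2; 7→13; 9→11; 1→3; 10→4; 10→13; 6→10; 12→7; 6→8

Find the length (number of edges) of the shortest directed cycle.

2

For each vertex v, BFS finds the shortest path from v back to v.
The shortest such closed walk is 9 → 6 → 9, length 2.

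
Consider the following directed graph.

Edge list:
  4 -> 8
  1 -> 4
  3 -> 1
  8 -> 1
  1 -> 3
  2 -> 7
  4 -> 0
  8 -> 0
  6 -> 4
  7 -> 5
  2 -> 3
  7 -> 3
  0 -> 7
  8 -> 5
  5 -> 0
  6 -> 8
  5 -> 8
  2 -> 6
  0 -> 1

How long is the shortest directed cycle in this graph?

2

For each vertex v, BFS finds the shortest path from v back to v.
The shortest such closed walk is 3 → 1 → 3, length 2.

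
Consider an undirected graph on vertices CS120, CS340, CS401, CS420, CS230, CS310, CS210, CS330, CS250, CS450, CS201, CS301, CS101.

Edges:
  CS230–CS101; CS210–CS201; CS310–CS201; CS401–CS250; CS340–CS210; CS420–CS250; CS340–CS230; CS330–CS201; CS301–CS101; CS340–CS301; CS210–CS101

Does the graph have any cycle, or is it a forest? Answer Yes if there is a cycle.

Yes

DFS, tracking each vertex's parent; an edge to a visited non-parent vertex closes a cycle.
Start from CS401:
visit CS401 (parent –)
  visit CS250 (parent CS401)
    CS250–CS401: parent, skip
    visit CS420 (parent CS250)
      CS420–CS250: parent, skip
visit CS120 (parent –)
visit CS340 (parent –)
  visit CS230 (parent CS340)
    CS230–CS340: parent, skip
    visit CS101 (parent CS230)
      visit CS301 (parent CS101)
        CS301–CS101: parent, skip
        CS301–CS340: CS340 visited and ≠ parent → cycle
Cycle: CS340 – CS230 – CS101 – CS301 – CS340.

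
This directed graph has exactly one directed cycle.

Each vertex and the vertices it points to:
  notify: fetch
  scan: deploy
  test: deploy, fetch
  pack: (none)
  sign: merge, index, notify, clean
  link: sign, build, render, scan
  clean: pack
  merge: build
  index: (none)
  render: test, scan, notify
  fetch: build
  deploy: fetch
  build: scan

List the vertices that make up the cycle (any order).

DFS with gray/black marking from scan:
scan gray
  deploy gray
    fetch gray
      build gray
        build→scan: scan is gray → back edge
Back edge closes the cycle scan → deploy → fetch → build → scan; its vertices are {scan, build, fetch, deploy}.

scan, build, fetch, deploy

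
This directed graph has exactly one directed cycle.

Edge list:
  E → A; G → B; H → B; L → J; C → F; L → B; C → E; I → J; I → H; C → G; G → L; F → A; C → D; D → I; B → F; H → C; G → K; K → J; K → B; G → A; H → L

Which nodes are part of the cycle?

C, D, H, I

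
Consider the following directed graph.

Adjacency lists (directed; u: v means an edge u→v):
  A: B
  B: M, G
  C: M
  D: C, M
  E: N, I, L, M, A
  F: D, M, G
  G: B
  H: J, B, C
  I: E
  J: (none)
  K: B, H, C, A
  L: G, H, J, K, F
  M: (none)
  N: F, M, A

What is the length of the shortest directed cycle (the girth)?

2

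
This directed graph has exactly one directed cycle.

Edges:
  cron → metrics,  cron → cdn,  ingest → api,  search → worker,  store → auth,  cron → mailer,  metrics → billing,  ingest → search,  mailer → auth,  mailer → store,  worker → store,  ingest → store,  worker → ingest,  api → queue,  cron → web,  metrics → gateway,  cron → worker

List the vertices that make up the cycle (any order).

DFS with gray/black marking from worker:
worker gray
  store gray
    auth gray
    auth black
  store black
  ingest gray
    search gray
      search→worker: worker is gray → back edge
Back edge closes the cycle worker → ingest → search → worker; its vertices are {ingest, search, worker}.

ingest, search, worker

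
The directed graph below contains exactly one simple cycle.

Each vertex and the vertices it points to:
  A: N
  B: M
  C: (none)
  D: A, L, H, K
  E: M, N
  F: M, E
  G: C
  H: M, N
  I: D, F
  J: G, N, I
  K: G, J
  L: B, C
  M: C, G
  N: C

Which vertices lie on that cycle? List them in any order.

DFS with gray/black marking from I:
I gray
  D gray
    A gray
      N gray
        C gray
        C black
      N black
    A black
    L gray
      B gray
        M gray
          M→C: C black — skip
          G gray
            G→C: C black — skip
          G black
        M black
      B black
      L→C: C black — skip
    L black
    H gray
      H→M: M black — skip
      H→N: N black — skip
    H black
    K gray
      K→G: G black — skip
      J gray
        J→G: G black — skip
        J→N: N black — skip
        J→I: I is gray → back edge
Back edge closes the cycle I → D → K → J → I; its vertices are {D, I, J, K}.

D, I, J, K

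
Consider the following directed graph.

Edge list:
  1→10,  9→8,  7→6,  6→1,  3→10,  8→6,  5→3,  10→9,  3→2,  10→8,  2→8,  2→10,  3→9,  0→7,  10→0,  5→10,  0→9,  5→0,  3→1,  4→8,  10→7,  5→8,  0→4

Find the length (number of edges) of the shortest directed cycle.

4

For each vertex v, BFS finds the shortest path from v back to v.
The shortest such closed walk is 7 → 6 → 1 → 10 → 7, length 4.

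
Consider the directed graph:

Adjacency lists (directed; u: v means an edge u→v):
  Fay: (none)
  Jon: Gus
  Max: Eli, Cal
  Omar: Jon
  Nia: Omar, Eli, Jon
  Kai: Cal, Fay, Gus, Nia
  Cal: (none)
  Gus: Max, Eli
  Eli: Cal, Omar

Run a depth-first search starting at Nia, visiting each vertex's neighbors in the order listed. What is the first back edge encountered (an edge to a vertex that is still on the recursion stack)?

Eli->Omar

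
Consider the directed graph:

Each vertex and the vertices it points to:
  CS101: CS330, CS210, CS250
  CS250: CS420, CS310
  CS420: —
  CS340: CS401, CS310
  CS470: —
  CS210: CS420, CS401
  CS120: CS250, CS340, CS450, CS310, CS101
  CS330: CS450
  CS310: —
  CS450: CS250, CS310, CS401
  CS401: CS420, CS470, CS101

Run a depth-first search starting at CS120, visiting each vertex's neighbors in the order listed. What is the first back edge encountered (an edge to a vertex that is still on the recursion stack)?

CS450->CS401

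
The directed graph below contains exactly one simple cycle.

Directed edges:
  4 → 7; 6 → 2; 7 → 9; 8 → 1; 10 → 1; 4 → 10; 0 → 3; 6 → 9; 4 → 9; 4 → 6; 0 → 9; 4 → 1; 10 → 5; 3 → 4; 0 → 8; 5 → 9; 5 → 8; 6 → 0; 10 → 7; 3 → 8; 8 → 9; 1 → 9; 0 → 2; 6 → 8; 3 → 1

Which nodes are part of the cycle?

0, 3, 4, 6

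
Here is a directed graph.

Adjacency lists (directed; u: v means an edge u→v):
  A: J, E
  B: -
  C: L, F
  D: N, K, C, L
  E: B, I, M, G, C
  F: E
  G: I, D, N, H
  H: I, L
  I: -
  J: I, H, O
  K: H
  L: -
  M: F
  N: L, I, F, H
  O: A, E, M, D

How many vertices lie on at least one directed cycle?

10

A vertex is on a directed cycle iff it belongs to a strongly connected component of size ≥ 2 (or has a self-loop).
The vertices on cycles are {A, C, D, E, F, G, J, M, N, O} — 10 in total.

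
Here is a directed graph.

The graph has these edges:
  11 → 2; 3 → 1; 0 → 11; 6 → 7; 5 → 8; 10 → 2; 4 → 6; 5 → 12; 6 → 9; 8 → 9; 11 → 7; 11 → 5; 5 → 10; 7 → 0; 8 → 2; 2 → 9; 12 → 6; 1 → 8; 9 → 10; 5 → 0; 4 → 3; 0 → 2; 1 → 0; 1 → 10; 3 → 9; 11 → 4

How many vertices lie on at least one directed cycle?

12

A vertex is on a directed cycle iff it belongs to a strongly connected component of size ≥ 2 (or has a self-loop).
The vertices on cycles are {0, 1, 2, 3, 4, 5, 6, 7, 9, 10, 11, 12} — 12 in total.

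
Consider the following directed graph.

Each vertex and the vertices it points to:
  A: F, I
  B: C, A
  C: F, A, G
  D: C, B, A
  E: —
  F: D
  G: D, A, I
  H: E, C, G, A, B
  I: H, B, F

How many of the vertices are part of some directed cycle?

8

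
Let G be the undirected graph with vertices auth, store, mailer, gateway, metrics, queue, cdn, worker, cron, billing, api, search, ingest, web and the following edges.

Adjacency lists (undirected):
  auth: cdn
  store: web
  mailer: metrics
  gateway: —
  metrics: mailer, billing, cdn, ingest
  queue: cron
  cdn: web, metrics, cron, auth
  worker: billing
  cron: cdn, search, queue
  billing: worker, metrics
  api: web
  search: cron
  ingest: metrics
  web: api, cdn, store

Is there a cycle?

No

DFS, tracking each vertex's parent; an edge to a visited non-parent vertex closes a cycle.
Start from store:
visit store (parent –)
  visit web (parent store)
    visit api (parent web)
      api–web: parent, skip
    visit cdn (parent web)
      cdn–web: parent, skip
      visit metrics (parent cdn)
        visit mailer (parent metrics)
          mailer–metrics: parent, skip
        visit billing (parent metrics)
          visit worker (parent billing)
            worker–billing: parent, skip
          billing–metrics: parent, skip
        metrics–cdn: parent, skip
        visit ingest (parent metrics)
          ingest–metrics: parent, skip
      visit cron (parent cdn)
        cron–cdn: parent, skip
        visit search (parent cron)
          search–cron: parent, skip
        visit queue (parent cron)
          queue–cron: parent, skip
      visit auth (parent cdn)
        auth–cdn: parent, skip
    web–store: parent, skip
visit gateway (parent –)
No non-parent visited neighbor found — the graph is a forest.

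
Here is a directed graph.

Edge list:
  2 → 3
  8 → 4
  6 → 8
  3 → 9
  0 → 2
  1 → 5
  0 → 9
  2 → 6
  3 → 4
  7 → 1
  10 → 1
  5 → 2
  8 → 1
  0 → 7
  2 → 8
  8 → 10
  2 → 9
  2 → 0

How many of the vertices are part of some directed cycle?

A vertex is on a directed cycle iff it belongs to a strongly connected component of size ≥ 2 (or has a self-loop).
The vertices on cycles are {0, 1, 2, 5, 6, 7, 8, 10} — 8 in total.

8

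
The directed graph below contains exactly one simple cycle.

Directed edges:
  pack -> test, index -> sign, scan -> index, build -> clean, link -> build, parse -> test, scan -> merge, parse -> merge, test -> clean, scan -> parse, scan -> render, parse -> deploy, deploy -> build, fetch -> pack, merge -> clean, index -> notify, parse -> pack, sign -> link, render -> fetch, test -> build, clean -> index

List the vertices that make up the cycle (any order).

DFS with gray/black marking from index:
index gray
  sign gray
    link gray
      build gray
        clean gray
          clean→index: index is gray → back edge
Back edge closes the cycle index → sign → link → build → clean → index; its vertices are {link, sign, build, clean, index}.

link, sign, build, clean, index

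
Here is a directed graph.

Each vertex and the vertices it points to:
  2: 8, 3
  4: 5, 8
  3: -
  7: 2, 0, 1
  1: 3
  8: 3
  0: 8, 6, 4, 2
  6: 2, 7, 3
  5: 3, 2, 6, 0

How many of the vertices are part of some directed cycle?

A vertex is on a directed cycle iff it belongs to a strongly connected component of size ≥ 2 (or has a self-loop).
The vertices on cycles are {0, 4, 5, 6, 7} — 5 in total.

5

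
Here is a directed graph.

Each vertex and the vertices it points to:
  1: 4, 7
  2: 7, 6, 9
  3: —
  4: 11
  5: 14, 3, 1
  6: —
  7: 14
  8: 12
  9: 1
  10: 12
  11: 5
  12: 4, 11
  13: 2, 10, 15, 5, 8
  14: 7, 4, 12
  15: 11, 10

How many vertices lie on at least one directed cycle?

7

A vertex is on a directed cycle iff it belongs to a strongly connected component of size ≥ 2 (or has a self-loop).
The vertices on cycles are {1, 4, 5, 7, 11, 12, 14} — 7 in total.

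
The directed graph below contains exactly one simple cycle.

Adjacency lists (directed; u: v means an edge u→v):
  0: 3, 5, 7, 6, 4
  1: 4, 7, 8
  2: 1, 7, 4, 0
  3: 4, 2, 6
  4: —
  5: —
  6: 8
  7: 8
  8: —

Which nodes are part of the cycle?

0, 2, 3

DFS with gray/black marking from 2:
2 gray
  1 gray
    4 gray
    4 black
    7 gray
      8 gray
      8 black
    7 black
    1→8: 8 black — skip
  1 black
  2→7: 7 black — skip
  2→4: 4 black — skip
  0 gray
    3 gray
      3→4: 4 black — skip
      3→2: 2 is gray → back edge
Back edge closes the cycle 2 → 0 → 3 → 2; its vertices are {0, 2, 3}.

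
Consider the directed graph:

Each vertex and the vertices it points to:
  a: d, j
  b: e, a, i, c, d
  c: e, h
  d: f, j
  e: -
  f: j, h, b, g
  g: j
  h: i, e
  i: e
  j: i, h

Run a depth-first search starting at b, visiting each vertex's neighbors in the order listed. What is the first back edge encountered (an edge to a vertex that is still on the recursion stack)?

f->b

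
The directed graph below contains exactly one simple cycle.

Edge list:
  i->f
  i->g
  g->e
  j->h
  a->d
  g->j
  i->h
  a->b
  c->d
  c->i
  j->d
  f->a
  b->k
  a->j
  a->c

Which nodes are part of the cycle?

a, c, f, i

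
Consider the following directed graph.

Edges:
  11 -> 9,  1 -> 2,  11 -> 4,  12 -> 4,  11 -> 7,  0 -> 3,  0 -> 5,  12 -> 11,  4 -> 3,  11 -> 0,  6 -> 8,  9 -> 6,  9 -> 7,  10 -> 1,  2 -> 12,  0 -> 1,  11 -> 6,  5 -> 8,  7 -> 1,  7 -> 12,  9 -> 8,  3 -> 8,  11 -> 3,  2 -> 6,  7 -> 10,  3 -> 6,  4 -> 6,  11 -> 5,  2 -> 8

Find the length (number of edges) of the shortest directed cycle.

For each vertex v, BFS finds the shortest path from v back to v.
The shortest such closed walk is 11 → 7 → 12 → 11, length 3.

3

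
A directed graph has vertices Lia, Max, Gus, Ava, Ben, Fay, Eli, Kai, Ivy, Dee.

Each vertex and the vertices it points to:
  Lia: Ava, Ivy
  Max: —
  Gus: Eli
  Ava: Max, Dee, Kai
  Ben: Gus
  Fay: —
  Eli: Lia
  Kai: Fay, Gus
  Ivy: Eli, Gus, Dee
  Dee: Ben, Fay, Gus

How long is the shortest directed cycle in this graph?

For each vertex v, BFS finds the shortest path from v back to v.
The shortest such closed walk is Lia → Ivy → Eli → Lia, length 3.

3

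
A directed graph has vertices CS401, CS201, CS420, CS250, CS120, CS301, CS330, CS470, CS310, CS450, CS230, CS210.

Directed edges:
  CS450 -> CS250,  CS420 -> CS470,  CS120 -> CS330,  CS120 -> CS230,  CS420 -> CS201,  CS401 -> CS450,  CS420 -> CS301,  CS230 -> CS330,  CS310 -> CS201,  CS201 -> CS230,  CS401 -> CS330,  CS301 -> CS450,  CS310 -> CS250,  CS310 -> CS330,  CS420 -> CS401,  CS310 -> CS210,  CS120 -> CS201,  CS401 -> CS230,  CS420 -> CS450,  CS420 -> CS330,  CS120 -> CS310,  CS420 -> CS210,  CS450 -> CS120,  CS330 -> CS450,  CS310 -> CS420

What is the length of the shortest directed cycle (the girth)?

3

For each vertex v, BFS finds the shortest path from v back to v.
The shortest such closed walk is CS120 → CS330 → CS450 → CS120, length 3.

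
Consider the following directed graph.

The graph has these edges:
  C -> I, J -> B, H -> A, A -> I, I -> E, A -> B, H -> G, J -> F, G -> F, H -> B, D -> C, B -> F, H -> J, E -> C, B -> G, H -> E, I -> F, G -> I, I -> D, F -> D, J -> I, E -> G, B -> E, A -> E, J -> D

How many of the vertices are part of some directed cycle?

A vertex is on a directed cycle iff it belongs to a strongly connected component of size ≥ 2 (or has a self-loop).
The vertices on cycles are {C, D, E, F, G, I} — 6 in total.

6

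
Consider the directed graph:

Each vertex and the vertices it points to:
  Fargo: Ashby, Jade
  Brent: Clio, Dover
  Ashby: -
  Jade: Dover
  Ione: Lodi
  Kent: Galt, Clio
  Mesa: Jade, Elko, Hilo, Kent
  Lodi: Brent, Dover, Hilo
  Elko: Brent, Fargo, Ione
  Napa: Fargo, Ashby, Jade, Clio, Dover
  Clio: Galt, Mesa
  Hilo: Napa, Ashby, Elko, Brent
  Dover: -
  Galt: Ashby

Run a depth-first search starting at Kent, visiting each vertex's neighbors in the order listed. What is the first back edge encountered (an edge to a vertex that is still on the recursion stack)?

Brent→Clio

DFS from Kent (visiting each vertex's neighbors in the order listed); mark gray on enter, black on exit:
Kent gray
  Galt gray
    Ashby gray
    Ashby black
  Galt black
  Clio gray
    Clio→Galt: Galt black — skip
    Mesa gray
      Jade gray
        Dover gray
        Dover black
      Jade black
      Elko gray
        Brent gray
          Brent→Clio: Clio is gray → back edge
First back edge: Brent → Clio.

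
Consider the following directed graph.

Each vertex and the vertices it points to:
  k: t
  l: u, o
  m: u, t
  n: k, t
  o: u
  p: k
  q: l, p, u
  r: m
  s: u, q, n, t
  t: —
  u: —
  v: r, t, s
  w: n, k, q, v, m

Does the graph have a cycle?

DFS with white/gray/black marking, starting from n:
n gray
  k gray
    t gray
    t black
  k black
  n→t: t black — skip
n black
l gray
  u gray
  u black
  o gray
    o→u: u black — skip
  o black
l black
m gray
  m→u: u black — skip
  m→t: t black — skip
m black
p gray
  p→k: k black — skip
p black
q gray
  q→l: l black — skip
  q→p: p black — skip
  q→u: u black — skip
q black
r gray
  r→m: m black — skip
r black
s gray
  s→u: u black — skip
  s→q: q black — skip
  s→n: n black — skip
  s→t: t black — skip
s black
v gray
  v→r: r black — skip
  v→t: t black — skip
  v→s: s black — skip
v black
w gray
  w→n: n black — skip
  w→k: k black — skip
  w→q: q black — skip
  w→v: v black — skip
  w→m: m black — skip
w black
Every edge goes to a white or black vertex — no back edge, so the graph is acyclic.

No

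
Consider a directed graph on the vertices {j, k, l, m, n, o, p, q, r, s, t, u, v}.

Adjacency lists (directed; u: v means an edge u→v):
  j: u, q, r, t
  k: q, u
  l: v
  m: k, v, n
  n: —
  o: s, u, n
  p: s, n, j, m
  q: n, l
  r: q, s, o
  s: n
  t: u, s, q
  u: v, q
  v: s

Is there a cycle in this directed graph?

No

DFS with white/gray/black marking, starting from j:
j gray
  u gray
    v gray
      s gray
        n gray
        n black
      s black
    v black
    q gray
      q→n: n black — skip
      l gray
        l→v: v black — skip
      l black
    q black
  u black
  j→q: q black — skip
  r gray
    r→q: q black — skip
    r→s: s black — skip
    o gray
      o→s: s black — skip
      o→u: u black — skip
      o→n: n black — skip
    o black
  r black
  t gray
    t→u: u black — skip
    t→s: s black — skip
    t→q: q black — skip
  t black
j black
k gray
  k→q: q black — skip
  k→u: u black — skip
k black
m gray
  m→k: k black — skip
  m→v: v black — skip
  m→n: n black — skip
m black
p gray
  p→s: s black — skip
  p→n: n black — skip
  p→j: j black — skip
  p→m: m black — skip
p black
Every edge goes to a white or black vertex — no back edge, so the graph is acyclic.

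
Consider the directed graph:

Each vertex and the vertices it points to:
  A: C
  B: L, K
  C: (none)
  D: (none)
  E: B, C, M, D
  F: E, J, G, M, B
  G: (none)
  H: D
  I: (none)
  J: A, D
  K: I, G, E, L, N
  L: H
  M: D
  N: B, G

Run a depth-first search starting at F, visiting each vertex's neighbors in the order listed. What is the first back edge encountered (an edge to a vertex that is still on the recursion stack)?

DFS from F (visiting each vertex's neighbors in the order listed); mark gray on enter, black on exit:
F gray
  E gray
    B gray
      L gray
        H gray
          D gray
          D black
        H black
      L black
      K gray
        I gray
        I black
        G gray
        G black
        K→E: E is gray → back edge
First back edge: K → E.

K->E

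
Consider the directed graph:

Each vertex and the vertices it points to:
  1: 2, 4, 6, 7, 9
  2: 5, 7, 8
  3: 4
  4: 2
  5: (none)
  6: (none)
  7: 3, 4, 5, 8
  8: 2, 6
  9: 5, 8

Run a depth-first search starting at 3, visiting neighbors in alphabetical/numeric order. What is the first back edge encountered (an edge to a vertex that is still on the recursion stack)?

7→3

DFS from 3 (visiting neighbors in alphabetical/numeric order); mark gray on enter, black on exit:
3 gray
  4 gray
    2 gray
      5 gray
      5 black
      7 gray
        7→3: 3 is gray → back edge
First back edge: 7 → 3.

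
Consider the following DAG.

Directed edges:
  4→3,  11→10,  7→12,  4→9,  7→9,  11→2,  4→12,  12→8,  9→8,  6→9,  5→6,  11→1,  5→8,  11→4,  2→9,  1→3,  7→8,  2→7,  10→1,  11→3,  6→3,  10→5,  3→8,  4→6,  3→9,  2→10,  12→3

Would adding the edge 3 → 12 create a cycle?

Yes

Adding 3→12 creates a cycle iff 12 can already reach 3.
Path from 12: 12 → 3.
So 12 → … → 3 → 12 is a cycle.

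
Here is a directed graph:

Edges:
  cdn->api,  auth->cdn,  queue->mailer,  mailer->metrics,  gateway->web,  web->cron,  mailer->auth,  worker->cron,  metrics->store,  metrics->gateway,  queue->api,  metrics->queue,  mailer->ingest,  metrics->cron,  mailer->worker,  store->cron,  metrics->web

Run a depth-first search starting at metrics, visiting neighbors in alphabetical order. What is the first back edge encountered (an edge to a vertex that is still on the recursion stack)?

DFS from metrics (visiting neighbors in alphabetical order); mark gray on enter, black on exit:
metrics gray
  cron gray
  cron black
  gateway gray
    web gray
      web→cron: cron black — skip
    web black
  gateway black
  queue gray
    api gray
    api black
    mailer gray
      auth gray
        cdn gray
          cdn→api: api black — skip
        cdn black
      auth black
      ingest gray
      ingest black
      mailer→metrics: metrics is gray → back edge
First back edge: mailer → metrics.

mailer→metrics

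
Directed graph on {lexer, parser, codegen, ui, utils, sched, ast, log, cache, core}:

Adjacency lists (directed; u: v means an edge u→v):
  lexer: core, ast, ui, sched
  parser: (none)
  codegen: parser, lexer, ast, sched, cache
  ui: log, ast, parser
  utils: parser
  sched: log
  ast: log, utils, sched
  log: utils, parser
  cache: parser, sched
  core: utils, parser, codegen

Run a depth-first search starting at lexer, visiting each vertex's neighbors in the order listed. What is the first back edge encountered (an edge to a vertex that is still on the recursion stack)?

codegen→lexer

DFS from lexer (visiting each vertex's neighbors in the order listed); mark gray on enter, black on exit:
lexer gray
  core gray
    utils gray
      parser gray
      parser black
    utils black
    core→parser: parser black — skip
    codegen gray
      codegen→parser: parser black — skip
      codegen→lexer: lexer is gray → back edge
First back edge: codegen → lexer.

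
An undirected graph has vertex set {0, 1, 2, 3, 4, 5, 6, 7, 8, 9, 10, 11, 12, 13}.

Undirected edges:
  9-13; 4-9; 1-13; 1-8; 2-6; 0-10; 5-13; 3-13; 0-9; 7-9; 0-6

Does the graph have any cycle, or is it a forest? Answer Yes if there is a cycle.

DFS, tracking each vertex's parent; an edge to a visited non-parent vertex closes a cycle.
Start from 10:
visit 10 (parent –)
  visit 0 (parent 10)
    0–10: parent, skip
    visit 9 (parent 0)
      visit 7 (parent 9)
        7–9: parent, skip
      visit 4 (parent 9)
        4–9: parent, skip
      9–0: parent, skip
      visit 13 (parent 9)
        13–9: parent, skip
        visit 3 (parent 13)
          3–13: parent, skip
        visit 1 (parent 13)
          1–13: parent, skip
          visit 8 (parent 1)
            8–1: parent, skip
        visit 5 (parent 13)
          5–13: parent, skip
    visit 6 (parent 0)
      visit 2 (parent 6)
        2–6: parent, skip
      6–0: parent, skip
visit 11 (parent –)
visit 12 (parent –)
No non-parent visited neighbor found — the graph is a forest.

No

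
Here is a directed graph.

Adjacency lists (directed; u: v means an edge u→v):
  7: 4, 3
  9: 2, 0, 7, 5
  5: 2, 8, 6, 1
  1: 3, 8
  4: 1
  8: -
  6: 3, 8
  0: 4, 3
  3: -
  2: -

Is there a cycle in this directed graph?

No

DFS with white/gray/black marking, starting from 5:
5 gray
  2 gray
  2 black
  8 gray
  8 black
  6 gray
    3 gray
    3 black
    6→8: 8 black — skip
  6 black
  1 gray
    1→3: 3 black — skip
    1→8: 8 black — skip
  1 black
5 black
7 gray
  4 gray
    4→1: 1 black — skip
  4 black
  7→3: 3 black — skip
7 black
9 gray
  9→2: 2 black — skip
  0 gray
    0→4: 4 black — skip
    0→3: 3 black — skip
  0 black
  9→7: 7 black — skip
  9→5: 5 black — skip
9 black
Every edge goes to a white or black vertex — no back edge, so the graph is acyclic.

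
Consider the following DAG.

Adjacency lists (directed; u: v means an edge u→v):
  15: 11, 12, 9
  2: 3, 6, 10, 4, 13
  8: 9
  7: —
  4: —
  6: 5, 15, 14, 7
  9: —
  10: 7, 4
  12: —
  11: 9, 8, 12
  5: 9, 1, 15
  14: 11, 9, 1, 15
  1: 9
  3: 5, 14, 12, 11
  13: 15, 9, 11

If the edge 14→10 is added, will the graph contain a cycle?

No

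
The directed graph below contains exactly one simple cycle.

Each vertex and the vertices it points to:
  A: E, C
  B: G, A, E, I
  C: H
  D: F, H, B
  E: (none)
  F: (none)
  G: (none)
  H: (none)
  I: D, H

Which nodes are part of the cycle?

DFS with gray/black marking from D:
D gray
  F gray
  F black
  H gray
  H black
  B gray
    G gray
    G black
    A gray
      E gray
      E black
      C gray
        C→H: H black — skip
      C black
    A black
    B→E: E black — skip
    I gray
      I→D: D is gray → back edge
Back edge closes the cycle D → B → I → D; its vertices are {B, D, I}.

B, D, I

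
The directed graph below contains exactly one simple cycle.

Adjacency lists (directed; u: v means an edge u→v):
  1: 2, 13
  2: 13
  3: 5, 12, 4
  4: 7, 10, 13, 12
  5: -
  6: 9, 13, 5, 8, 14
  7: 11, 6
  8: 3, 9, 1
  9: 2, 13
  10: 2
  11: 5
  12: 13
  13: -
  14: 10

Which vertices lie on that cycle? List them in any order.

3, 4, 6, 7, 8

DFS with gray/black marking from 7:
7 gray
  11 gray
    5 gray
    5 black
  11 black
  6 gray
    9 gray
      2 gray
        13 gray
        13 black
      2 black
      9→13: 13 black — skip
    9 black
    6→13: 13 black — skip
    6→5: 5 black — skip
    8 gray
      3 gray
        3→5: 5 black — skip
        12 gray
          12→13: 13 black — skip
        12 black
        4 gray
          4→7: 7 is gray → back edge
Back edge closes the cycle 7 → 6 → 8 → 3 → 4 → 7; its vertices are {3, 4, 6, 7, 8}.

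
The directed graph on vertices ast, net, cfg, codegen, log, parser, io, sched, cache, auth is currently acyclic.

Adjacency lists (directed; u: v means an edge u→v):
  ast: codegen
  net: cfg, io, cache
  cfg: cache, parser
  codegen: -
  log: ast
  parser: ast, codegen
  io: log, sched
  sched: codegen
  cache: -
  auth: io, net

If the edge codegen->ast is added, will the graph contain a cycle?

Yes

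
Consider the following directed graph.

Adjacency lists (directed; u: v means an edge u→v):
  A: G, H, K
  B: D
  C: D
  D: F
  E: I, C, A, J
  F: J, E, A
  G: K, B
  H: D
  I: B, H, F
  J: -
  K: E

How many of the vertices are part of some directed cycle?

A vertex is on a directed cycle iff it belongs to a strongly connected component of size ≥ 2 (or has a self-loop).
The vertices on cycles are {A, B, C, D, E, F, G, H, I, K} — 10 in total.

10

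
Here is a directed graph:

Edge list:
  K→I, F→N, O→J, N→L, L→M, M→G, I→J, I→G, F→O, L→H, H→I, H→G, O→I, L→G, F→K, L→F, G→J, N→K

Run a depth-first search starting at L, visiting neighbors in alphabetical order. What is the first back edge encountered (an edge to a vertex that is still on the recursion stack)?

N->L

DFS from L (visiting neighbors in alphabetical order); mark gray on enter, black on exit:
L gray
  F gray
    K gray
      I gray
        G gray
          J gray
          J black
        G black
        I→J: J black — skip
      I black
    K black
    N gray
      N→K: K black — skip
      N→L: L is gray → back edge
First back edge: N → L.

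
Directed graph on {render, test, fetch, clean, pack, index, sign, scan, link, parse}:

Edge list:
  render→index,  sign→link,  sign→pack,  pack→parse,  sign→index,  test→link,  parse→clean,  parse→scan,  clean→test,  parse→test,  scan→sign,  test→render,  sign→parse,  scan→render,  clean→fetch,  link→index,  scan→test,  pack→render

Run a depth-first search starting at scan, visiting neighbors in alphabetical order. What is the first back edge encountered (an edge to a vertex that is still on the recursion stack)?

parse→scan

DFS from scan (visiting neighbors in alphabetical order); mark gray on enter, black on exit:
scan gray
  render gray
    index gray
    index black
  render black
  sign gray
    sign→index: index black — skip
    link gray
      link→index: index black — skip
    link black
    pack gray
      parse gray
        clean gray
          fetch gray
          fetch black
          test gray
            test→link: link black — skip
            test→render: render black — skip
          test black
        clean black
        parse→scan: scan is gray → back edge
First back edge: parse → scan.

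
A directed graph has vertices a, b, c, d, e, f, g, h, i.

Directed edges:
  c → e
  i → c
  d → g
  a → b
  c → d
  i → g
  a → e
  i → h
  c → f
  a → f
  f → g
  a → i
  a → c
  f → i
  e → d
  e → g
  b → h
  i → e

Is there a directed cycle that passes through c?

Yes

c is on a cycle iff c can reach itself via ≥1 edge.
c → f → i → c — yes.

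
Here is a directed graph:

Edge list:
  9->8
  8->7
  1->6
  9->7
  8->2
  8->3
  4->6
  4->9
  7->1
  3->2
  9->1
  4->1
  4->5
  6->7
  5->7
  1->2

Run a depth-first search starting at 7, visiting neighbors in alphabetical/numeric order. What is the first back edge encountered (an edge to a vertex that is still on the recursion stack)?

DFS from 7 (visiting neighbors in alphabetical/numeric order); mark gray on enter, black on exit:
7 gray
  1 gray
    2 gray
    2 black
    6 gray
      6→7: 7 is gray → back edge
First back edge: 6 → 7.

6->7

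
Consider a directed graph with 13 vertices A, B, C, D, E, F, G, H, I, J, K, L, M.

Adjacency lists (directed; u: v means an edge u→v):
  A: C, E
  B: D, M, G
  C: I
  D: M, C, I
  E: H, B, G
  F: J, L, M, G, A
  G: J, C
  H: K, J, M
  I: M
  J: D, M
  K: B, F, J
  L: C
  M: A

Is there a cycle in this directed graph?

DFS with white/gray/black marking, starting from J:
J gray
  D gray
    M gray
      A gray
        C gray
          I gray
            I→M: M is gray → back edge
Back edge found, so a cycle exists: M → A → C → I → M.

Yes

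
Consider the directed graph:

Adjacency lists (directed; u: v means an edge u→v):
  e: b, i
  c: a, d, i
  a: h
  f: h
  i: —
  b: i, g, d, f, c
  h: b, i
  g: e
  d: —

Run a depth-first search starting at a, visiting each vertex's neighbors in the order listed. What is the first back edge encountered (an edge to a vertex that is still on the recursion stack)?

DFS from a (visiting each vertex's neighbors in the order listed); mark gray on enter, black on exit:
a gray
  h gray
    b gray
      i gray
      i black
      g gray
        e gray
          e→b: b is gray → back edge
First back edge: e → b.

e->b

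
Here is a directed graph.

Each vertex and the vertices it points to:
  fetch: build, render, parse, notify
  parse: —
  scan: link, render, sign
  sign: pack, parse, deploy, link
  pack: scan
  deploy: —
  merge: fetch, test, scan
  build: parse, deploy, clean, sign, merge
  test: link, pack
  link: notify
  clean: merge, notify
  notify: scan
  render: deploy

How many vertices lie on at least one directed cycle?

A vertex is on a directed cycle iff it belongs to a strongly connected component of size ≥ 2 (or has a self-loop).
The vertices on cycles are {link, pack, scan, sign, build, clean, fetch, merge, notify} — 9 in total.

9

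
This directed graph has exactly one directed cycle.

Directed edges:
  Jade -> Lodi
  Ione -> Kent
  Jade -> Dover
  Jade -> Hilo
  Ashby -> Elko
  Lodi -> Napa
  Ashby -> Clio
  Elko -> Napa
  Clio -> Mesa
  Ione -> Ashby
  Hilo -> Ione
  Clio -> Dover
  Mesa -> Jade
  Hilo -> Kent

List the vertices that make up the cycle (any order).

Clio, Hilo, Ione, Jade, Mesa, Ashby

DFS with gray/black marking from Clio:
Clio gray
  Dover gray
  Dover black
  Mesa gray
    Jade gray
      Jade→Dover: Dover black — skip
      Lodi gray
        Napa gray
        Napa black
      Lodi black
      Hilo gray
        Ione gray
          Ashby gray
            Ashby→Clio: Clio is gray → back edge
Back edge closes the cycle Clio → Mesa → Jade → Hilo → Ione → Ashby → Clio; its vertices are {Clio, Hilo, Ione, Jade, Mesa, Ashby}.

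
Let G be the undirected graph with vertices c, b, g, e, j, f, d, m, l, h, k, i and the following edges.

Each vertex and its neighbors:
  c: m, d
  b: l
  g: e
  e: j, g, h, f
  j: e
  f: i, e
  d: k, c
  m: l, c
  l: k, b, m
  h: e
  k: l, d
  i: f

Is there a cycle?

Yes

DFS, tracking each vertex's parent; an edge to a visited non-parent vertex closes a cycle.
Start from h:
visit h (parent –)
  visit e (parent h)
    visit j (parent e)
      j–e: parent, skip
    visit g (parent e)
      g–e: parent, skip
    e–h: parent, skip
    visit f (parent e)
      visit i (parent f)
        i–f: parent, skip
      f–e: parent, skip
visit c (parent –)
  visit m (parent c)
    visit l (parent m)
      visit k (parent l)
        k–l: parent, skip
        visit d (parent k)
          d–k: parent, skip
          d–c: c visited and ≠ parent → cycle
Cycle: c – m – l – k – d – c.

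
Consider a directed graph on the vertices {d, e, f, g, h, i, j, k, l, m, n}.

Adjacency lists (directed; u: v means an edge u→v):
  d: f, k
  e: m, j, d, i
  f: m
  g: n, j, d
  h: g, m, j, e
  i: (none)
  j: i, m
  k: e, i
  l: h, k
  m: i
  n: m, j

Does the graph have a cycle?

Yes

DFS with white/gray/black marking, starting from n:
n gray
  m gray
    i gray
    i black
  m black
  j gray
    j→i: i black — skip
    j→m: m black — skip
  j black
n black
d gray
  f gray
    f→m: m black — skip
  f black
  k gray
    e gray
      e→m: m black — skip
      e→j: j black — skip
      e→d: d is gray → back edge
Back edge found, so a cycle exists: d → k → e → d.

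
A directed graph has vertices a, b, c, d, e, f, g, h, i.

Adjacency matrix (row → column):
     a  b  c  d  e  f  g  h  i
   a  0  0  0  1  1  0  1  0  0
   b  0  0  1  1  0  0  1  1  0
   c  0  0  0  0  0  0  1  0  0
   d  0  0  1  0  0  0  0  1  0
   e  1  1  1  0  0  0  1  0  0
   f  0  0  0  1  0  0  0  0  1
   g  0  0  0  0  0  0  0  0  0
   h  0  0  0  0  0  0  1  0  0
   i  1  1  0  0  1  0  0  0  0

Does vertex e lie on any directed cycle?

Yes

e is on a cycle iff e can reach itself via ≥1 edge.
e → a → e — yes.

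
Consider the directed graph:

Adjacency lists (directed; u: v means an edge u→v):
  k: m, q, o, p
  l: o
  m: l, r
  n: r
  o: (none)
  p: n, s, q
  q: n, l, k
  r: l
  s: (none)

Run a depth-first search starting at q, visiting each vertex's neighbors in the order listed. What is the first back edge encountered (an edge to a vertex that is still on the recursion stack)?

DFS from q (visiting each vertex's neighbors in the order listed); mark gray on enter, black on exit:
q gray
  n gray
    r gray
      l gray
        o gray
        o black
      l black
    r black
  n black
  q→l: l black — skip
  k gray
    m gray
      m→l: l black — skip
      m→r: r black — skip
    m black
    k→q: q is gray → back edge
First back edge: k → q.

k->q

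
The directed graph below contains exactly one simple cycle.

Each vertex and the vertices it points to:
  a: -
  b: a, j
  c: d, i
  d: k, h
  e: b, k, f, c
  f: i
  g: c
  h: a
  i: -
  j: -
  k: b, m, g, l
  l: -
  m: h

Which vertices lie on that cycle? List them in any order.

c, d, g, k

DFS with gray/black marking from k:
k gray
  b gray
    a gray
    a black
    j gray
    j black
  b black
  m gray
    h gray
      h→a: a black — skip
    h black
  m black
  g gray
    c gray
      d gray
        d→k: k is gray → back edge
Back edge closes the cycle k → g → c → d → k; its vertices are {c, d, g, k}.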